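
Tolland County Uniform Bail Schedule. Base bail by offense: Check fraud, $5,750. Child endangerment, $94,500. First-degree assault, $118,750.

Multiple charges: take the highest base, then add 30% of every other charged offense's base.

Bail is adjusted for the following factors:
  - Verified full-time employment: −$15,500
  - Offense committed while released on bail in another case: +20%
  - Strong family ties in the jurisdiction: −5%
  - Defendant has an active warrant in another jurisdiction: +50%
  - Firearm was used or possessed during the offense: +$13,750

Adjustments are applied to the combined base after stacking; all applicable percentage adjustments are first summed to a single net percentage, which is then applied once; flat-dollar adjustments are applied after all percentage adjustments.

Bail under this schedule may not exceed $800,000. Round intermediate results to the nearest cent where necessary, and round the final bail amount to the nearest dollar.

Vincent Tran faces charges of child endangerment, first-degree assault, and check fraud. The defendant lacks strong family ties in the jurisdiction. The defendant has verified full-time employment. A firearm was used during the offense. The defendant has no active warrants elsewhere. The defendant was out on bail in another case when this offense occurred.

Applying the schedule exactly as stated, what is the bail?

Base amounts from the schedule: child endangerment $94,500; first-degree assault $118,750; check fraud $5,750.
Stacking rule: highest base plus 30% of each additional charge. Highest is first-degree assault at $118,750. Additional: $94,500 × 30% = $28,350; $5,750 × 30% = $1,725. Combined base = $118,750 + $30,075 = $148,825.
Offense committed while released on bail in another case (+20%): $148,825 × 1.2 = $178,590.
Verified full-time employment (−$15,500 flat): $178,590 − $15,500 = $163,090.
Firearm was used or possessed during the offense (+$13,750 flat): $163,090 + $13,750 = $176,840.
$176,840 is within the $800,000 maximum.

$176,840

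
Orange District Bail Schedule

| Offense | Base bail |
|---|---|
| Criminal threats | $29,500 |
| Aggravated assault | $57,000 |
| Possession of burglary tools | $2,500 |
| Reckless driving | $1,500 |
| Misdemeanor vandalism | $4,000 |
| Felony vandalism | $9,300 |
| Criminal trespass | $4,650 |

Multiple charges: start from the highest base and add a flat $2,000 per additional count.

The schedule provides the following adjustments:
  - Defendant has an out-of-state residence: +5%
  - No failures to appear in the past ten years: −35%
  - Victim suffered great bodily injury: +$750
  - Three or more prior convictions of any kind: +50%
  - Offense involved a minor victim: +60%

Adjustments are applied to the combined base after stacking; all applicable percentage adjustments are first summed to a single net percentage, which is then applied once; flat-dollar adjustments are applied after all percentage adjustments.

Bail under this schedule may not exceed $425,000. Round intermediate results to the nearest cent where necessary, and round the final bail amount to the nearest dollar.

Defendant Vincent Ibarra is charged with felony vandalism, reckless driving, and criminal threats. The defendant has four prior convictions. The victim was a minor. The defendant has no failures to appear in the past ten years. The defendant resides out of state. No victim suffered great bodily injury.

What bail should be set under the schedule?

$60,300

Base amounts from the schedule: felony vandalism $9,300; reckless driving $1,500; criminal threats $29,500.
Stacking rule: highest base plus $2,000 per additional charge. Highest is criminal threats at $29,500; 2 additional charges → +$4,000. Combined base = $33,500.
Net percentage adjustment: +5% −35% +50% +60% = +80%. $33,500 × 1.8 = $60,300.
$60,300 is within the $425,000 maximum.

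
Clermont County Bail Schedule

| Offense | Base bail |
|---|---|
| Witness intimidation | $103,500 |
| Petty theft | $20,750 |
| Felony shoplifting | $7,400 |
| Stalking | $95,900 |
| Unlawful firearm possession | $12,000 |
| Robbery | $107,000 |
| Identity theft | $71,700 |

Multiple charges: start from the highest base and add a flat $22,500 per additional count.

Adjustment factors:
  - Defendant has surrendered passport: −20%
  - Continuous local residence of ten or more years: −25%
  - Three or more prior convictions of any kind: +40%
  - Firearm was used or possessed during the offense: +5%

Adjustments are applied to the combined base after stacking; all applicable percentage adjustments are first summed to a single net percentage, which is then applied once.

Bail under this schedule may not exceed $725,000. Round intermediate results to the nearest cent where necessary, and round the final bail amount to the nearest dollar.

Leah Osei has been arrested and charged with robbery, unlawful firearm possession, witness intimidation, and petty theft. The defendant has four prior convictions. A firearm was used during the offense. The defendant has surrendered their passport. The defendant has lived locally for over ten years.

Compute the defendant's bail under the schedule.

Base amounts from the schedule: robbery $107,000; unlawful firearm possession $12,000; witness intimidation $103,500; petty theft $20,750.
Stacking rule: highest base plus $22,500 per additional charge. Highest is robbery at $107,000; 3 additional charges → +$67,500. Combined base = $174,500.
Net percentage adjustment: −20% −25% +40% +5% = +0%. $174,500 × 1 = $174,500.
$174,500 is within the $725,000 maximum.

$174,500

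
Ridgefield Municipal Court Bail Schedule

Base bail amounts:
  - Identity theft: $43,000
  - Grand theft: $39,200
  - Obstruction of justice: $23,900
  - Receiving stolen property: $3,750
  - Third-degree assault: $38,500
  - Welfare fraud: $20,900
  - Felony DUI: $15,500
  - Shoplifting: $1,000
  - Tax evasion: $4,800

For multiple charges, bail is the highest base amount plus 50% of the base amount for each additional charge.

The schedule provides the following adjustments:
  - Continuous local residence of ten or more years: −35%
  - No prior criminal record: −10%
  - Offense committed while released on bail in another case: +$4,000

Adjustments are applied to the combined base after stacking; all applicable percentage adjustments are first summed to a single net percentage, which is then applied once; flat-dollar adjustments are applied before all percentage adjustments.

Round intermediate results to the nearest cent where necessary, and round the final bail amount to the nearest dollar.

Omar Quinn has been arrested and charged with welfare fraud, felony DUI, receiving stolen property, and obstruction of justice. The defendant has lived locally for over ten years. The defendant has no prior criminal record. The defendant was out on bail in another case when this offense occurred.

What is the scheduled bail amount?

Base amounts from the schedule: welfare fraud $20,900; felony DUI $15,500; receiving stolen property $3,750; obstruction of justice $23,900.
Stacking rule: highest base plus 50% of each additional charge. Highest is obstruction of justice at $23,900. Additional: $20,900 × 50% = $10,450; $15,500 × 50% = $7,750; $3,750 × 50% = $1,875. Combined base = $23,900 + $20,075 = $43,975.
Offense committed while released on bail in another case (+$4,000 flat): $43,975 + $4,000 = $47,975.
Net percentage adjustment: −35% −10% = −45%. $47,975 × 0.55 = $26,386.25.
Rounded to the nearest dollar: $26,386.

$26,386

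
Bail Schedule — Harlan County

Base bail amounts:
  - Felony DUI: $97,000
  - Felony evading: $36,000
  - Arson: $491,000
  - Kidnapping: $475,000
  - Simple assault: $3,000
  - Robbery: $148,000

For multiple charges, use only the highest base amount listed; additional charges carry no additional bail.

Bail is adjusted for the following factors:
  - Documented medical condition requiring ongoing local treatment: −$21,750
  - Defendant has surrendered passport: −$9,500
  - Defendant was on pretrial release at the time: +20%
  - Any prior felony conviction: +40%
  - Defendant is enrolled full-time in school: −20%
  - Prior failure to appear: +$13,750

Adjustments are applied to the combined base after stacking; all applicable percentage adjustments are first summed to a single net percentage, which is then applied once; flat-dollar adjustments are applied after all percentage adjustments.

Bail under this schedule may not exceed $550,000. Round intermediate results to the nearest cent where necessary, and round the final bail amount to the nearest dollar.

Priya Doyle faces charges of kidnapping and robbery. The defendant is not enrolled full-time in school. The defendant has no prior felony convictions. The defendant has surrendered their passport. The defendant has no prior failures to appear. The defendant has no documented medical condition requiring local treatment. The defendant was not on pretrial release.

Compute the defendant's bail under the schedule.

$465,500

Base amounts from the schedule: kidnapping $475,000; robbery $148,000.
Stacking rule: use the highest base only. Highest is kidnapping at $475,000. Combined base = $475,000.
Defendant has surrendered passport (−$9,500 flat): $475,000 − $9,500 = $465,500.
$465,500 is within the $550,000 maximum.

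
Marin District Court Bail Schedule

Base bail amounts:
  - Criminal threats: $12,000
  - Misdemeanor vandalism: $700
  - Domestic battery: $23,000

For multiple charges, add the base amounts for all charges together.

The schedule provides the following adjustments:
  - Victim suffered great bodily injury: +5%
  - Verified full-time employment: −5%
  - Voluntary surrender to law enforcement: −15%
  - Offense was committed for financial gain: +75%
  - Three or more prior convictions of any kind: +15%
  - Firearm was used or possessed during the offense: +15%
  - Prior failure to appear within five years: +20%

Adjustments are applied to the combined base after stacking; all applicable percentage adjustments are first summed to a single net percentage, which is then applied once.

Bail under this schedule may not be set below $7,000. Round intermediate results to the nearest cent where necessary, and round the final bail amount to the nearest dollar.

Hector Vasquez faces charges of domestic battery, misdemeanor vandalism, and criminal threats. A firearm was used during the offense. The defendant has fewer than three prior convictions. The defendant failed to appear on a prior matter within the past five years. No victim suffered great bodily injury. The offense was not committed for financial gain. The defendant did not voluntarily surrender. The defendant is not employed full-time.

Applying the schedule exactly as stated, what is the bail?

Base amounts from the schedule: domestic battery $23,000; misdemeanor vandalism $700; criminal threats $12,000.
Stacking rule: sum of all bases. $23,000 + $700 + $12,000 = $35,700.
Net percentage adjustment: +15% +20% = +35%. $35,700 × 1.35 = $48,195.
$48,195 is at or above the $7,000 minimum.

$48,195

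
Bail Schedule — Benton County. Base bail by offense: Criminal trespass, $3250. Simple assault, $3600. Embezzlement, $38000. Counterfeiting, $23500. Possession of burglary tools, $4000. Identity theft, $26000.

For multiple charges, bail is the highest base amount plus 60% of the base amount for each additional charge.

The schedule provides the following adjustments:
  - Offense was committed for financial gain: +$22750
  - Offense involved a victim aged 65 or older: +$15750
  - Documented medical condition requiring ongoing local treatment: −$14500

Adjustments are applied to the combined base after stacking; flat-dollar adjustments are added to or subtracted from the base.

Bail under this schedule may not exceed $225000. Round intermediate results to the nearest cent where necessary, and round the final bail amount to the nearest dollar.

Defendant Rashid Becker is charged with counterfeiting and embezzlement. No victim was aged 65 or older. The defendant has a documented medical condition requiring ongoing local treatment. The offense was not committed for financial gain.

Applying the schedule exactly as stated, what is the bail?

$37600

Base amounts from the schedule: counterfeiting $23500; embezzlement $38000.
Stacking rule: highest base plus 60% of each additional charge. Highest is embezzlement at $38000. Additional: $23500 × 60% = $14100. Combined base = $38000 + $14100 = $52100.
Documented medical condition requiring ongoing local treatment (−$14500 flat): $52100 − $14500 = $37600.
$37600 is within the $225000 maximum.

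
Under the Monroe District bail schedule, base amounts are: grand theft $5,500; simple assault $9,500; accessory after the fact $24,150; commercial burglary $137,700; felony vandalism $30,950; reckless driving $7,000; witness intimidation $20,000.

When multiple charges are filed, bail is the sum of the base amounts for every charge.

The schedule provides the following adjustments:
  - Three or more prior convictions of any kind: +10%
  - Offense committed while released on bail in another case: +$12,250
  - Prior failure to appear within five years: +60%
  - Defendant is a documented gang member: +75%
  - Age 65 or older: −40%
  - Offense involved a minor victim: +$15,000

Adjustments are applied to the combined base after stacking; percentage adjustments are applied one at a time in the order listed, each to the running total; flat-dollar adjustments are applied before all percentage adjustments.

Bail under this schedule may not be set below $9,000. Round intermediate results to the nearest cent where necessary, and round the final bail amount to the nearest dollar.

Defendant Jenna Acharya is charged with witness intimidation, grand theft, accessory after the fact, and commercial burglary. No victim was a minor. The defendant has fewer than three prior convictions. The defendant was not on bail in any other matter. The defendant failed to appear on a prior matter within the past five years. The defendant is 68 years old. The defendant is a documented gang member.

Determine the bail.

$314,748

Base amounts from the schedule: witness intimidation $20,000; grand theft $5,500; accessory after the fact $24,150; commercial burglary $137,700.
Stacking rule: sum of all bases. $20,000 + $5,500 + $24,150 + $137,700 = $187,350.
Prior failure to appear within five years (+60%): $187,350 × 1.6 = $299,760.
Defendant is a documented gang member (+75%): $299,760 × 1.75 = $524,580.
Age 65 or older (−40%): $524,580 × 0.6 = $314,748.
$314,748 is at or above the $9,000 minimum.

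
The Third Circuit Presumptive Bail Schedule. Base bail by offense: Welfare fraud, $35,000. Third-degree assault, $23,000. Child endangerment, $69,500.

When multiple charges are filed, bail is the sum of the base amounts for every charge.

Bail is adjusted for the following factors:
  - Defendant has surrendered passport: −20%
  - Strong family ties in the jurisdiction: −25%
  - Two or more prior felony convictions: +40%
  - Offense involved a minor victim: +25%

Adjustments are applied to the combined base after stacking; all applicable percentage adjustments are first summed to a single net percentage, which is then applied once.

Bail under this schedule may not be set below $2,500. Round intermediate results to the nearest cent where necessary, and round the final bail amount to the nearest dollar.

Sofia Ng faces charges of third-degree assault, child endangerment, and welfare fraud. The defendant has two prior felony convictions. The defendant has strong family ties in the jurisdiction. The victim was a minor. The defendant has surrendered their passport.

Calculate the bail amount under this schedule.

Base amounts from the schedule: third-degree assault $23,000; child endangerment $69,500; welfare fraud $35,000.
Stacking rule: sum of all bases. $23,000 + $69,500 + $35,000 = $127,500.
Net percentage adjustment: −20% −25% +40% +25% = +20%. $127,500 × 1.2 = $153,000.
$153,000 is at or above the $2,500 minimum.

$153,000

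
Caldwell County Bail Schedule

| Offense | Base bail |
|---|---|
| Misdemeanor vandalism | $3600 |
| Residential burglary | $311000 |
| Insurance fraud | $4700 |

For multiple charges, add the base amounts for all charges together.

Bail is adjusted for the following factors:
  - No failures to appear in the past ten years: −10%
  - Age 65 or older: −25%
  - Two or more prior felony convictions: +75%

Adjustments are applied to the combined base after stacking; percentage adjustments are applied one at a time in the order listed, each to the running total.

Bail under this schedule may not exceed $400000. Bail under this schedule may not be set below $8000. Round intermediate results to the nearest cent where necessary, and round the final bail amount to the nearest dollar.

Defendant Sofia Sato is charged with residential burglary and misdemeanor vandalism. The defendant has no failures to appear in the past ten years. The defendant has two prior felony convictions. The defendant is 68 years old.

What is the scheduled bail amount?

$371621

Base amounts from the schedule: residential burglary $311000; misdemeanor vandalism $3600.
Stacking rule: sum of all bases. $311000 + $3600 = $314600.
No failures to appear in the past ten years (−10%): $314600 × 0.9 = $283140.
Age 65 or older (−25%): $283140 × 0.75 = $212355.
Two or more prior felony convictions (+75%): $212355 × 1.75 = $371621.25.
$371621.25 is within the $400000 maximum.
$371621.25 is at or above the $8000 minimum.
Rounded to the nearest dollar: $371621.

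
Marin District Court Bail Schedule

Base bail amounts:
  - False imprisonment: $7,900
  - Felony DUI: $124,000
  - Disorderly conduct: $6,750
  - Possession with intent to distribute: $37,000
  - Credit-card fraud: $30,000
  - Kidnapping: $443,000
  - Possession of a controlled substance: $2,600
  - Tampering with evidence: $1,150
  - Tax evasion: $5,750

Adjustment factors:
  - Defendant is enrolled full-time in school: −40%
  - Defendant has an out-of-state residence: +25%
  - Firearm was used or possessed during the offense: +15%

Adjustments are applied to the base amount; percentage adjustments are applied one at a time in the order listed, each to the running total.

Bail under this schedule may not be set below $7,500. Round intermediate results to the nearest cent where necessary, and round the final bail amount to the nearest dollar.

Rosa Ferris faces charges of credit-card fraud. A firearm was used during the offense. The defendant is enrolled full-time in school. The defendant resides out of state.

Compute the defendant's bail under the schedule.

Base amounts from the schedule: credit-card fraud $30,000.
Single charge. Combined base = $30,000.
Defendant is enrolled full-time in school (−40%): $30,000 × 0.6 = $18,000.
Defendant has an out-of-state residence (+25%): $18,000 × 1.25 = $22,500.
Firearm was used or possessed during the offense (+15%): $22,500 × 1.15 = $25,875.
$25,875 is at or above the $7,500 minimum.

$25,875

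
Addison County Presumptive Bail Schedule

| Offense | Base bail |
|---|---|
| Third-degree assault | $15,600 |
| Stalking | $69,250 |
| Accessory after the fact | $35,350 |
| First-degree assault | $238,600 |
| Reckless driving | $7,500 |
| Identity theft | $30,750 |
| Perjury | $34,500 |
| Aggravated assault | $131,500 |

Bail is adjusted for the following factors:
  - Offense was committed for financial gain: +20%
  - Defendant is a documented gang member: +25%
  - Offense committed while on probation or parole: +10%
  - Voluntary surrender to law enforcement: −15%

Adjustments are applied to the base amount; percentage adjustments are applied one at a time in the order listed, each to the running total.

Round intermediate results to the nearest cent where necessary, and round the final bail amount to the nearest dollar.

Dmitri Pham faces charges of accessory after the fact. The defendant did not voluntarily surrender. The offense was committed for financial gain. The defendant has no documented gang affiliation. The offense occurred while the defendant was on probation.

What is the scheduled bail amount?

Base amounts from the schedule: accessory after the fact $35,350.
Single charge. Combined base = $35,350.
Offense was committed for financial gain (+20%): $35,350 × 1.2 = $42,420.
Offense committed while on probation or parole (+10%): $42,420 × 1.1 = $46,662.

$46,662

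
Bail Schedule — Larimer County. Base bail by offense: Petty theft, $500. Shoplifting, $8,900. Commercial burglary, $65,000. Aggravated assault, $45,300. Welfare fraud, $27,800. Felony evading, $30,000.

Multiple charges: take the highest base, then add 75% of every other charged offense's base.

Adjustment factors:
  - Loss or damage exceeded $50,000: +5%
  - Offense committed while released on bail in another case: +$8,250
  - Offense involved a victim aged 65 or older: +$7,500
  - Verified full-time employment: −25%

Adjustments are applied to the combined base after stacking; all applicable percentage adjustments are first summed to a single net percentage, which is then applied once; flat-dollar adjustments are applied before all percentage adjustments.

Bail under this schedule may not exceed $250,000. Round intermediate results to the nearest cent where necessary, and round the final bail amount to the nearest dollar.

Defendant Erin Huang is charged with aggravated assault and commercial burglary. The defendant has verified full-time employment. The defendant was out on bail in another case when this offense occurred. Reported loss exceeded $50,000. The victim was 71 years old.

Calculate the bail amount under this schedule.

$91,780

Base amounts from the schedule: aggravated assault $45,300; commercial burglary $65,000.
Stacking rule: highest base plus 75% of each additional charge. Highest is commercial burglary at $65,000. Additional: $45,300 × 75% = $33,975. Combined base = $65,000 + $33,975 = $98,975.
Offense committed while released on bail in another case (+$8,250 flat): $98,975 + $8,250 = $107,225.
Offense involved a victim aged 65 or older (+$7,500 flat): $107,225 + $7,500 = $114,725.
Net percentage adjustment: +5% −25% = −20%. $114,725 × 0.8 = $91,780.
$91,780 is within the $250,000 maximum.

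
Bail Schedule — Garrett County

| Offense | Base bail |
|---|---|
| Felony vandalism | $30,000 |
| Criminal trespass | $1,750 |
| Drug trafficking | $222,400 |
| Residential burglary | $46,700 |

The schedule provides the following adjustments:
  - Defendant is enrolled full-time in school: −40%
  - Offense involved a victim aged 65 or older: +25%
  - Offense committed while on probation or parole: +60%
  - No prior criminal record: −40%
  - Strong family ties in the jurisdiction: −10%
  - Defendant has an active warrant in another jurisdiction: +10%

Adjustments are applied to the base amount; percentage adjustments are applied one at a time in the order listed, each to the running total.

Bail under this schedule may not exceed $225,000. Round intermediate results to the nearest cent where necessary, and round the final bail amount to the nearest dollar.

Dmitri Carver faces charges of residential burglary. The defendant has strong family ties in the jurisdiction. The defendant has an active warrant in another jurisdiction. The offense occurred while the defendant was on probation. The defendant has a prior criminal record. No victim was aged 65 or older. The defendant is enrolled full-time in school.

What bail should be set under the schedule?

Base amounts from the schedule: residential burglary $46,700.
Single charge. Combined base = $46,700.
Defendant is enrolled full-time in school (−40%): $46,700 × 0.6 = $28,020.
Offense committed while on probation or parole (+60%): $28,020 × 1.6 = $44,832.
Strong family ties in the jurisdiction (−10%): $44,832 × 0.9 = $40,348.80.
Defendant has an active warrant in another jurisdiction (+10%): $40,348.80 × 1.1 = $44,383.68.
$44,383.68 is within the $225,000 maximum.
Rounded to the nearest dollar: $44,384.

$44,384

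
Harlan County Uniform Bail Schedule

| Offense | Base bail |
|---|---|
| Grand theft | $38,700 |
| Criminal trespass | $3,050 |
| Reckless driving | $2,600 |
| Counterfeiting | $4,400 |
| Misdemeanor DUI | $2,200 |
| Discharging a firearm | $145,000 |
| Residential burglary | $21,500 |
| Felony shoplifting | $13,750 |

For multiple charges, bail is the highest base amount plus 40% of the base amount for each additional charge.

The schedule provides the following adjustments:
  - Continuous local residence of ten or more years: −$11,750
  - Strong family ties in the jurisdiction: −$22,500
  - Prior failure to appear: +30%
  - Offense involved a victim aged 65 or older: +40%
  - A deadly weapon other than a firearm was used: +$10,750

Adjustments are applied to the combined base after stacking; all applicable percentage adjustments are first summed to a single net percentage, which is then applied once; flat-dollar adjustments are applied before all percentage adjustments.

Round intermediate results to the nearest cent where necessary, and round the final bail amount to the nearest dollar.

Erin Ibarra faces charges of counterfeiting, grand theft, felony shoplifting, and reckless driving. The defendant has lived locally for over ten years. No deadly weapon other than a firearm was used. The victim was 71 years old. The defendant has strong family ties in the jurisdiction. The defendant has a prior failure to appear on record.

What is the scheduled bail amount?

$21,675

Base amounts from the schedule: counterfeiting $4,400; grand theft $38,700; felony shoplifting $13,750; reckless driving $2,600.
Stacking rule: highest base plus 40% of each additional charge. Highest is grand theft at $38,700. Additional: $4,400 × 40% = $1,760; $13,750 × 40% = $5,500; $2,600 × 40% = $1,040. Combined base = $38,700 + $8,300 = $47,000.
Continuous local residence of ten or more years (−$11,750 flat): $47,000 − $11,750 = $35,250.
Strong family ties in the jurisdiction (−$22,500 flat): $35,250 − $22,500 = $12,750.
Net percentage adjustment: +30% +40% = +70%. $12,750 × 1.7 = $21,675.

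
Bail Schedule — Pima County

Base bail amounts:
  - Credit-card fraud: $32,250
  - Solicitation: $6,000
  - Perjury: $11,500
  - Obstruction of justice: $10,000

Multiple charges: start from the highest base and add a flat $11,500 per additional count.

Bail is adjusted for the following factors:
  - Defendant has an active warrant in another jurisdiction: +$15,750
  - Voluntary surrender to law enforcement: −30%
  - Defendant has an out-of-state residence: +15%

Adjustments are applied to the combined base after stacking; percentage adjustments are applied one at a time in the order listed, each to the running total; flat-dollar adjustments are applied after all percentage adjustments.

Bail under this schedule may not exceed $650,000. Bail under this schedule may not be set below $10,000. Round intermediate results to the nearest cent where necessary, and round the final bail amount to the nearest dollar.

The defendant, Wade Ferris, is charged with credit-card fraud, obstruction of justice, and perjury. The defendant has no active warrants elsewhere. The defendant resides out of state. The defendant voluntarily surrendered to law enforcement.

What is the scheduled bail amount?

Base amounts from the schedule: credit-card fraud $32,250; obstruction of justice $10,000; perjury $11,500.
Stacking rule: highest base plus $11,500 per additional charge. Highest is credit-card fraud at $32,250; 2 additional charges → +$23,000. Combined base = $55,250.
Voluntary surrender to law enforcement (−30%): $55,250 × 0.7 = $38,675.
Defendant has an out-of-state residence (+15%): $38,675 × 1.15 = $44,476.25.
$44,476.25 is within the $650,000 maximum.
$44,476.25 is at or above the $10,000 minimum.
Rounded to the nearest dollar: $44,476.

$44,476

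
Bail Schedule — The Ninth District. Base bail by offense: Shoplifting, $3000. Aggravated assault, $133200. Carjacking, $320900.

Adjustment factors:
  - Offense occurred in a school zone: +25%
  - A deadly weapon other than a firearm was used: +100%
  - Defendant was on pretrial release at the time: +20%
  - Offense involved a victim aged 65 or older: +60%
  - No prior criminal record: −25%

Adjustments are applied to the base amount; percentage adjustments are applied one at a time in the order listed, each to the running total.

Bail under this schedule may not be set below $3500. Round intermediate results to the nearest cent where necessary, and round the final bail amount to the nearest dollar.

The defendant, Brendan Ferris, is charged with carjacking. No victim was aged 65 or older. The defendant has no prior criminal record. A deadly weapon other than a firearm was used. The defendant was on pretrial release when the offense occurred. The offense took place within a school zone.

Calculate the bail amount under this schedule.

$722025

Base amounts from the schedule: carjacking $320900.
Single charge. Combined base = $320900.
Offense occurred in a school zone (+25%): $320900 × 1.25 = $401125.
A deadly weapon other than a firearm was used (+100%): $401125 × 2 = $802250.
Defendant was on pretrial release at the time (+20%): $802250 × 1.2 = $962700.
No prior criminal record (−25%): $962700 × 0.75 = $722025.
$722025 is at or above the $3500 minimum.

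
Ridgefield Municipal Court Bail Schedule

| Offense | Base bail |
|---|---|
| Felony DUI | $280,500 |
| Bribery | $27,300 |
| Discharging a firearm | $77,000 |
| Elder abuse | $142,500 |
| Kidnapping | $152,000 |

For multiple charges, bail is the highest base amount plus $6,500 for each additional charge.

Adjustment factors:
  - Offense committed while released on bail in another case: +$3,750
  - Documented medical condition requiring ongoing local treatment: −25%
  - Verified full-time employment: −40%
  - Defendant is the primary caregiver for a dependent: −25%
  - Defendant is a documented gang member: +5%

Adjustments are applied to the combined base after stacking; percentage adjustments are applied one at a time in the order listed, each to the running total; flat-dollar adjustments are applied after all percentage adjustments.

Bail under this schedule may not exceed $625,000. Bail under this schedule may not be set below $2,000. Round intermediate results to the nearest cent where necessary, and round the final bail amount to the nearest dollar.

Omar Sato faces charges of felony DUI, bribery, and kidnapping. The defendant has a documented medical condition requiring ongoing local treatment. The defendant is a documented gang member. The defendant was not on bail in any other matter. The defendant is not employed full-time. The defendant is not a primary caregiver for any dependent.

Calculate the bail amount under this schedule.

Base amounts from the schedule: felony DUI $280,500; bribery $27,300; kidnapping $152,000.
Stacking rule: highest base plus $6,500 per additional charge. Highest is felony DUI at $280,500; 2 additional charges → +$13,000. Combined base = $293,500.
Documented medical condition requiring ongoing local treatment (−25%): $293,500 × 0.75 = $220,125.
Defendant is a documented gang member (+5%): $220,125 × 1.05 = $231,131.25.
$231,131.25 is within the $625,000 maximum.
$231,131.25 is at or above the $2,000 minimum.
Rounded to the nearest dollar: $231,131.

$231,131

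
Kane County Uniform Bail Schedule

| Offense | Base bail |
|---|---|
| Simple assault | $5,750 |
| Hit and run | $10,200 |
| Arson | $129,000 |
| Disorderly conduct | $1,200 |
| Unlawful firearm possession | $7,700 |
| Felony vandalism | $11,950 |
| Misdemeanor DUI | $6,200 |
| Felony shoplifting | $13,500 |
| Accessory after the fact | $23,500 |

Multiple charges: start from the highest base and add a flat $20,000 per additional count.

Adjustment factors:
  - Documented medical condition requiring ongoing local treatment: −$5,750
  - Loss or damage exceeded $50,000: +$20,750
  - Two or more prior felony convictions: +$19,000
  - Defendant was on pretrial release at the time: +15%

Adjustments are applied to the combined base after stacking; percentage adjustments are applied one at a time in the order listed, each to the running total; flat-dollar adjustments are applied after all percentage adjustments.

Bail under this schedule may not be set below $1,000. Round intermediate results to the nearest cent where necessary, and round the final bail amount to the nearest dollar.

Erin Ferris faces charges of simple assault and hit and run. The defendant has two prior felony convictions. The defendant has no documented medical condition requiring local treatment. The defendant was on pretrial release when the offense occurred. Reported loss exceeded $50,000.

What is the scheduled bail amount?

Base amounts from the schedule: simple assault $5,750; hit and run $10,200.
Stacking rule: highest base plus $20,000 per additional charge. Highest is hit and run at $10,200; 1 additional charge → +$20,000. Combined base = $30,200.
Defendant was on pretrial release at the time (+15%): $30,200 × 1.15 = $34,730.
Loss or damage exceeded $50,000 (+$20,750 flat): $34,730 + $20,750 = $55,480.
Two or more prior felony convictions (+$19,000 flat): $55,480 + $19,000 = $74,480.
$74,480 is at or above the $1,000 minimum.

$74,480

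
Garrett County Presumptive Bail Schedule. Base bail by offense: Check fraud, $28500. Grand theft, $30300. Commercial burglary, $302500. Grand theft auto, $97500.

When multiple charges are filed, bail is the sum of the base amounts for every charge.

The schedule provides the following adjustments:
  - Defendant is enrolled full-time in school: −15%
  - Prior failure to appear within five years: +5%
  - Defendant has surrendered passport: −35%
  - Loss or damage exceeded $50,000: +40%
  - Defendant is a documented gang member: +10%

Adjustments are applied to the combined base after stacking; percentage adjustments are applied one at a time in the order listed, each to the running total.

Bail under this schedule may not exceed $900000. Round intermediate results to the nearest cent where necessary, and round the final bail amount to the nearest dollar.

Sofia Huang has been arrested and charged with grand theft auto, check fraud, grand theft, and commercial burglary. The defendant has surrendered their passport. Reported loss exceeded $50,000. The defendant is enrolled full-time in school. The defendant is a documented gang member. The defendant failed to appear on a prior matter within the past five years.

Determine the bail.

Base amounts from the schedule: grand theft auto $97500; check fraud $28500; grand theft $30300; commercial burglary $302500.
Stacking rule: sum of all bases. $97500 + $28500 + $30300 + $302500 = $458800.
Defendant is enrolled full-time in school (−15%): $458800 × 0.85 = $389980.
Prior failure to appear within five years (+5%): $389980 × 1.05 = $409479.
Defendant has surrendered passport (−35%): $409479 × 0.65 = $266161.35.
Loss or damage exceeded $50,000 (+40%): $266161.35 × 1.4 = $372625.89.
Defendant is a documented gang member (+10%): $372625.89 × 1.1 = $409888.48.
$409888.48 is within the $900000 maximum.
Rounded to the nearest dollar: $409888.

$409888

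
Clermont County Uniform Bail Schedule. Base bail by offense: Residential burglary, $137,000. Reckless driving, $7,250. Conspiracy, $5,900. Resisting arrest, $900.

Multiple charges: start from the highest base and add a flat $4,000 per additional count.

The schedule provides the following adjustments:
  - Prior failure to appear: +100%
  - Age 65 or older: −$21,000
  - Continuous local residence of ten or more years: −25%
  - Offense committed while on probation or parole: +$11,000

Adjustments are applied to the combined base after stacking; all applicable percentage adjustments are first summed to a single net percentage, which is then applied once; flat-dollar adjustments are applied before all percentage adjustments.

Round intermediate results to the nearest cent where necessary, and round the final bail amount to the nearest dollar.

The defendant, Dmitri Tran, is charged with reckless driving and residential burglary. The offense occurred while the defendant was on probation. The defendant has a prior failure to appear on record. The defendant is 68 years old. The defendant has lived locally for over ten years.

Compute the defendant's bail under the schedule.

$229,250

Base amounts from the schedule: reckless driving $7,250; residential burglary $137,000.
Stacking rule: highest base plus $4,000 per additional charge. Highest is residential burglary at $137,000; 1 additional charge → +$4,000. Combined base = $141,000.
Age 65 or older (−$21,000 flat): $141,000 − $21,000 = $120,000.
Offense committed while on probation or parole (+$11,000 flat): $120,000 + $11,000 = $131,000.
Net percentage adjustment: +100% −25% = +75%. $131,000 × 1.75 = $229,250.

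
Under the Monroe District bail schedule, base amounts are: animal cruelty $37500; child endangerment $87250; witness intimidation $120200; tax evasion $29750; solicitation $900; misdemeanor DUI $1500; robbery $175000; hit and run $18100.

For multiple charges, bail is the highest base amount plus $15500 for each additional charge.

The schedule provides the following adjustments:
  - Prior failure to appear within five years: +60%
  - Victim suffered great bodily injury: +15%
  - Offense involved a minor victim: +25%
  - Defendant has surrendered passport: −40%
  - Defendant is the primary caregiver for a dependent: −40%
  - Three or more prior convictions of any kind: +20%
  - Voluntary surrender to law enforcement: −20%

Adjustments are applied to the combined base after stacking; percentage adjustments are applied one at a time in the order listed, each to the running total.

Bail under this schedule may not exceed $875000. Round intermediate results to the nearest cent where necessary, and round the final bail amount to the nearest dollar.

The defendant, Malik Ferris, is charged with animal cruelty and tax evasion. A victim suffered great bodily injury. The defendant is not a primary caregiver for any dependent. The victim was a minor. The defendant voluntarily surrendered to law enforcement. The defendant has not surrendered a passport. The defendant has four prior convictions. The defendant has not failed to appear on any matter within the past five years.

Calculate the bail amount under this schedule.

$73140

Base amounts from the schedule: animal cruelty $37500; tax evasion $29750.
Stacking rule: highest base plus $15500 per additional charge. Highest is animal cruelty at $37500; 1 additional charge → +$15500. Combined base = $53000.
Victim suffered great bodily injury (+15%): $53000 × 1.15 = $60950.
Offense involved a minor victim (+25%): $60950 × 1.25 = $76187.50.
Three or more prior convictions of any kind (+20%): $76187.50 × 1.2 = $91425.
Voluntary surrender to law enforcement (−20%): $91425 × 0.8 = $73140.
$73140 is within the $875000 maximum.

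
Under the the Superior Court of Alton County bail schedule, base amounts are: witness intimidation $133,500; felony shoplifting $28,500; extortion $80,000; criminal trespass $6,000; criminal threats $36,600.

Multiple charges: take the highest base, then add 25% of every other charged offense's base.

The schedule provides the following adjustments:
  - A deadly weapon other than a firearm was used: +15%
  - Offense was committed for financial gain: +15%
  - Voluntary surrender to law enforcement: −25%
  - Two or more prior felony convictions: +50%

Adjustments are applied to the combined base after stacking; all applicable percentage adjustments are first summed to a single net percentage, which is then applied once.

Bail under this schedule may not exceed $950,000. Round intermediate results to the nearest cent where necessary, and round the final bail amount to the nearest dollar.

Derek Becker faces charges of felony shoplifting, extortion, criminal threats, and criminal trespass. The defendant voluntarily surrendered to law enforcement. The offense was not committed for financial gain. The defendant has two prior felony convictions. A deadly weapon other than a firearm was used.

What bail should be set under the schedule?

$136,885

Base amounts from the schedule: felony shoplifting $28,500; extortion $80,000; criminal threats $36,600; criminal trespass $6,000.
Stacking rule: highest base plus 25% of each additional charge. Highest is extortion at $80,000. Additional: $28,500 × 25% = $7,125; $36,600 × 25% = $9,150; $6,000 × 25% = $1,500. Combined base = $80,000 + $17,775 = $97,775.
Net percentage adjustment: +15% −25% +50% = +40%. $97,775 × 1.4 = $136,885.
$136,885 is within the $950,000 maximum.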